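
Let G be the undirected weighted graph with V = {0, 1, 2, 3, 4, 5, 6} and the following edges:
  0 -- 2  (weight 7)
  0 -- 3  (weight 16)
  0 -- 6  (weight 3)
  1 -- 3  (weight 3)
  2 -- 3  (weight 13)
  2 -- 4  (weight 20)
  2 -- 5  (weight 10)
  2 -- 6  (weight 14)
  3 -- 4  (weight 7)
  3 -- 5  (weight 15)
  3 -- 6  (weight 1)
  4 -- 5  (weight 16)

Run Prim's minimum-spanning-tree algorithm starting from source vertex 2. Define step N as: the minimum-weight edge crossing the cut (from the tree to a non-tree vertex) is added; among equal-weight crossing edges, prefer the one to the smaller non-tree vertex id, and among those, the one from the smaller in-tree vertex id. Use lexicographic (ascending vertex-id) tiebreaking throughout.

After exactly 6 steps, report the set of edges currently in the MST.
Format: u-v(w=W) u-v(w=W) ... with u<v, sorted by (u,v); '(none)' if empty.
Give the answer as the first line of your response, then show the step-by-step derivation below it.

0-2(w=7) 0-6(w=3) 1-3(w=3) 2-5(w=10) 3-4(w=7) 3-6(w=1)

step 1: add edge 0-2 (w=7); MST = {0-2(w=7)}
step 2: add edge 0-6 (w=3); MST = {0-2(w=7) 0-6(w=3)}
step 3: add edge 3-6 (w=1); MST = {0-2(w=7) 0-6(w=3) 3-6(w=1)}
step 4: add edge 1-3 (w=3); MST = {0-2(w=7) 0-6(w=3) 1-3(w=3) 3-6(w=1)}
step 5: add edge 3-4 (w=7); MST = {0-2(w=7) 0-6(w=3) 1-3(w=3) 3-4(w=7) 3-6(w=1)}
step 6: add edge 2-5 (w=10); MST = {0-2(w=7) 0-6(w=3) 1-3(w=3) 2-5(w=10) 3-4(w=7) 3-6(w=1)}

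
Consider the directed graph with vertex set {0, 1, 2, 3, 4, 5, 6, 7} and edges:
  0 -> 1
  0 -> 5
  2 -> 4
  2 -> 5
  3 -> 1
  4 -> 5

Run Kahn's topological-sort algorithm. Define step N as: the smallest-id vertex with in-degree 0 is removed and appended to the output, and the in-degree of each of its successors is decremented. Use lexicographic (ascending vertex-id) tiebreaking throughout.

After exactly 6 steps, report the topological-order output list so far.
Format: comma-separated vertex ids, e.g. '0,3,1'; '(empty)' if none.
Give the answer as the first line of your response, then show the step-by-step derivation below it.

0,2,3,1,4,5

step 1: output 0; order=[0]; indeg=(0,1,0,0,1,2,0,0)
step 2: output 2; order=[0,2]; indeg=(0,1,0,0,0,1,0,0)
step 3: output 3; order=[0,2,3]; indeg=(0,0,0,0,0,1,0,0)
step 4: output 1; order=[0,2,3,1]; indeg=(0,0,0,0,0,1,0,0)
step 5: output 4; order=[0,2,3,1,4]; indeg=(0,0,0,0,0,0,0,0)
step 6: output 5; order=[0,2,3,1,4,5]; indeg=(0,0,0,0,0,0,0,0)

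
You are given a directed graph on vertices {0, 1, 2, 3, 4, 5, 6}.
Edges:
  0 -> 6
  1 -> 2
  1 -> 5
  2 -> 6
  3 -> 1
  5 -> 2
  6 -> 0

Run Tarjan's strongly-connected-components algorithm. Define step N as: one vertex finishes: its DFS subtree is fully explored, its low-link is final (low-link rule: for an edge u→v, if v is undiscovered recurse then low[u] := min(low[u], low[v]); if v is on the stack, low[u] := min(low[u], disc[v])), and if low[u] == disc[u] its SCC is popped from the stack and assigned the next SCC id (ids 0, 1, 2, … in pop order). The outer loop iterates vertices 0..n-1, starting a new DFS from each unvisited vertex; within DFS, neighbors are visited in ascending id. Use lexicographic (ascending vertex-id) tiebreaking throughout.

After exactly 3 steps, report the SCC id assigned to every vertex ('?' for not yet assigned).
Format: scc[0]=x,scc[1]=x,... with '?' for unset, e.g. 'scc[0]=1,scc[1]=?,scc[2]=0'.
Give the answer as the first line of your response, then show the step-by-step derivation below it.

scc[0]=0,scc[1]=?,scc[2]=1,scc[3]=?,scc[4]=?,scc[5]=?,scc[6]=0

step 1: low=(low[0]=0,low[1]=?,low[2]=?,low[3]=?,low[4]=?,low[5]=?,low[6]=0); scc=(scc[0]=?,scc[1]=?,scc[2]=?,scc[3]=?,scc[4]=?,scc[5]=?,scc[6]=?)
step 2: low=(low[0]=0,low[1]=?,low[2]=?,low[3]=?,low[4]=?,low[5]=?,low[6]=0); scc=(scc[0]=0,scc[1]=?,scc[2]=?,scc[3]=?,scc[4]=?,scc[5]=?,scc[6]=0)
step 3: low=(low[0]=0,low[1]=2,low[2]=3,low[3]=?,low[4]=?,low[5]=?,low[6]=0); scc=(scc[0]=0,scc[1]=?,scc[2]=1,scc[3]=?,scc[4]=?,scc[5]=?,scc[6]=0)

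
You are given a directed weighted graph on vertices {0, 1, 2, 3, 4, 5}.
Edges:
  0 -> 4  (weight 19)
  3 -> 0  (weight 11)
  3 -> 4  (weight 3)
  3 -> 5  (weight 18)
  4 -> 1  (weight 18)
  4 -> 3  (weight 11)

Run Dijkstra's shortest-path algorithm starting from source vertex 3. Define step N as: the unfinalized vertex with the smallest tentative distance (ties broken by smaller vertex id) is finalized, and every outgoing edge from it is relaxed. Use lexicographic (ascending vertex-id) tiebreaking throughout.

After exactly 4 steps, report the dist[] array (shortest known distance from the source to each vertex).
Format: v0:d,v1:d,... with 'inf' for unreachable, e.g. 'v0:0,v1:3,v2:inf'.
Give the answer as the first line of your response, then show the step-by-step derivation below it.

v0:11,v1:21,v2:inf,v3:0,v4:3,v5:18

step 1: dist = v0:11,v1:inf,v2:inf,v3:0,v4:3,v5:18
step 2: dist = v0:11,v1:21,v2:inf,v3:0,v4:3,v5:18
step 3: dist = v0:11,v1:21,v2:inf,v3:0,v4:3,v5:18
step 4: dist = v0:11,v1:21,v2:inf,v3:0,v4:3,v5:18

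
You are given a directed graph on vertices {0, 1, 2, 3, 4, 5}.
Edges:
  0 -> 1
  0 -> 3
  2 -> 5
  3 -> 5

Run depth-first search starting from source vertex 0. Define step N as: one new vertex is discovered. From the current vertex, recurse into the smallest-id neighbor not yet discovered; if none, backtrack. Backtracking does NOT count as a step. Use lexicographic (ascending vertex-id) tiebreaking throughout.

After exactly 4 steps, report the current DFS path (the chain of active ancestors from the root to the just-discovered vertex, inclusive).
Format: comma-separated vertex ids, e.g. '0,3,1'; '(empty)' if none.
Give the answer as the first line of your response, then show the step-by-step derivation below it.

0,3,5

step 1: discover 0; path=0; order=0
step 2: discover 1; path=0>1; order=0,1
step 3: discover 3; path=0>3; order=0,1,3
step 4: discover 5; path=0>3>5; order=0,1,3,5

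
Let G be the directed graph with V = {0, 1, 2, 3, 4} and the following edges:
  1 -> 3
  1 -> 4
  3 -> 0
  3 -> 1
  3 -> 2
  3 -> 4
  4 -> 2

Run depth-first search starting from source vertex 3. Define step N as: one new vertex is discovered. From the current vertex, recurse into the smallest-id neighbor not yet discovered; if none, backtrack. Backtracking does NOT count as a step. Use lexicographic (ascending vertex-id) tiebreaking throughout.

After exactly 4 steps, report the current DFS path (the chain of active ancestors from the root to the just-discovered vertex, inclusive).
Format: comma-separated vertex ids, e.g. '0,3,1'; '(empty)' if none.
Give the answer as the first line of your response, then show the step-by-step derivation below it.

3,1,4

step 1: discover 3; path=3; order=3
step 2: discover 0; path=3>0; order=3,0
step 3: discover 1; path=3>1; order=3,0,1
step 4: discover 4; path=3>1>4; order=3,0,1,4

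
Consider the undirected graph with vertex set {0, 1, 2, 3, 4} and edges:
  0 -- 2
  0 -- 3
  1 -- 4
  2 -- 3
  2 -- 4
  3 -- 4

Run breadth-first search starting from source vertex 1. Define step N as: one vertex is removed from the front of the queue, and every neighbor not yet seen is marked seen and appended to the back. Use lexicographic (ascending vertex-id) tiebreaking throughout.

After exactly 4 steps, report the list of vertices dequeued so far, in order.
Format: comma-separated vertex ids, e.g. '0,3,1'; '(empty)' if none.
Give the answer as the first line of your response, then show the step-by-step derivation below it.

1,4,2,3

step 1: dequeue 1; queue=[4]; order=1
step 2: dequeue 4; queue=[2,3]; order=1,4
step 3: dequeue 2; queue=[3,0]; order=1,4,2
step 4: dequeue 3; queue=[0]; order=1,4,2,3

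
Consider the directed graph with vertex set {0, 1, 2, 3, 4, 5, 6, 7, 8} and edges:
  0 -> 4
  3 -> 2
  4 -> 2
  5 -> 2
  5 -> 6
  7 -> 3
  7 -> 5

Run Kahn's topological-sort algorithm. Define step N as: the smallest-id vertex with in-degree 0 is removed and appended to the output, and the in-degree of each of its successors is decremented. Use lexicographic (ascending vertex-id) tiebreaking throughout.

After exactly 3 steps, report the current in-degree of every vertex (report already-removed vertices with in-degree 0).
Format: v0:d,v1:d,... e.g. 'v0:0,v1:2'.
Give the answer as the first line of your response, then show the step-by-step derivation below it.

v0:0,v1:0,v2:2,v3:1,v4:0,v5:1,v6:1,v7:0,v8:0

step 1: output 0; order=[0]; indeg=(0,0,3,1,0,1,1,0,0)
step 2: output 1; order=[0,1]; indeg=(0,0,3,1,0,1,1,0,0)
step 3: output 4; order=[0,1,4]; indeg=(0,0,2,1,0,1,1,0,0)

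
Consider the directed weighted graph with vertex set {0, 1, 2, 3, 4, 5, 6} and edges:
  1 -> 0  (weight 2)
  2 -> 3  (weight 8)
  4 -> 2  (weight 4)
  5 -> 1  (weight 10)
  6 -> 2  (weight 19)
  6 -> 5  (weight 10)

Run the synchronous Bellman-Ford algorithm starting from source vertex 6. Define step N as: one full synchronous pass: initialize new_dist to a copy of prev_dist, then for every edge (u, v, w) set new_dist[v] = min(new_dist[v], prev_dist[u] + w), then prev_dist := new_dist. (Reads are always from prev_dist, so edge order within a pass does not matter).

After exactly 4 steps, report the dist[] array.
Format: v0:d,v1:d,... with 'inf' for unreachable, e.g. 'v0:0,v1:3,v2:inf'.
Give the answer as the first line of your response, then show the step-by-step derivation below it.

v0:22,v1:20,v2:19,v3:27,v4:inf,v5:10,v6:0

step 1: dist = v0:inf,v1:inf,v2:19,v3:inf,v4:inf,v5:10,v6:0
step 2: dist = v0:inf,v1:20,v2:19,v3:27,v4:inf,v5:10,v6:0
step 3: dist = v0:22,v1:20,v2:19,v3:27,v4:inf,v5:10,v6:0
step 4: dist = v0:22,v1:20,v2:19,v3:27,v4:inf,v5:10,v6:0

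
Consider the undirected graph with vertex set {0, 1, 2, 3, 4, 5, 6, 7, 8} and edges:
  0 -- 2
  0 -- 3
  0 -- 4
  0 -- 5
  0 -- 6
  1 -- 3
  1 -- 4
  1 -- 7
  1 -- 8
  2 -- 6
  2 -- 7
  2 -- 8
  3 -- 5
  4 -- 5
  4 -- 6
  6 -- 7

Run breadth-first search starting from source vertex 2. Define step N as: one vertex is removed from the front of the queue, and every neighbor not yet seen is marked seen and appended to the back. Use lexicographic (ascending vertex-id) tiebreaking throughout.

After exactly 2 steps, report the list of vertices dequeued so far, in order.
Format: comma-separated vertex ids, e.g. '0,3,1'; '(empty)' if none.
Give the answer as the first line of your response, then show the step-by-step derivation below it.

2,0

step 1: dequeue 2; queue=[0,6,7,8]; order=2
step 2: dequeue 0; queue=[6,7,8,3,4,5]; order=2,0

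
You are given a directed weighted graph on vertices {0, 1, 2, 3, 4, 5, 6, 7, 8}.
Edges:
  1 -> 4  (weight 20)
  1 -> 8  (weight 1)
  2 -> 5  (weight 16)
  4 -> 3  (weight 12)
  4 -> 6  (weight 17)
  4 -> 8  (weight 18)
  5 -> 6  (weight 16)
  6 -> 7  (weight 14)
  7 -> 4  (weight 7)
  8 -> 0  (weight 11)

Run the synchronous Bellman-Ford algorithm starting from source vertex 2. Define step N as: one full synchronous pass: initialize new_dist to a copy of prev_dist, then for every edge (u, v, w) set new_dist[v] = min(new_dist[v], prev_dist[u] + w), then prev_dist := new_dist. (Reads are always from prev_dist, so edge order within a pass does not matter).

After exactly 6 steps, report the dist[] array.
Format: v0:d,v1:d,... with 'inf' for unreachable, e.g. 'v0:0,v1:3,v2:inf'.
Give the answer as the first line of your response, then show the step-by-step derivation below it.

v0:82,v1:inf,v2:0,v3:65,v4:53,v5:16,v6:32,v7:46,v8:71

step 1: dist = v0:inf,v1:inf,v2:0,v3:inf,v4:inf,v5:16,v6:inf,v7:inf,v8:inf
step 2: dist = v0:inf,v1:inf,v2:0,v3:inf,v4:inf,v5:16,v6:32,v7:inf,v8:inf
step 3: dist = v0:inf,v1:inf,v2:0,v3:inf,v4:inf,v5:16,v6:32,v7:46,v8:inf
step 4: dist = v0:inf,v1:inf,v2:0,v3:inf,v4:53,v5:16,v6:32,v7:46,v8:inf
step 5: dist = v0:inf,v1:inf,v2:0,v3:65,v4:53,v5:16,v6:32,v7:46,v8:71
step 6: dist = v0:82,v1:inf,v2:0,v3:65,v4:53,v5:16,v6:32,v7:46,v8:71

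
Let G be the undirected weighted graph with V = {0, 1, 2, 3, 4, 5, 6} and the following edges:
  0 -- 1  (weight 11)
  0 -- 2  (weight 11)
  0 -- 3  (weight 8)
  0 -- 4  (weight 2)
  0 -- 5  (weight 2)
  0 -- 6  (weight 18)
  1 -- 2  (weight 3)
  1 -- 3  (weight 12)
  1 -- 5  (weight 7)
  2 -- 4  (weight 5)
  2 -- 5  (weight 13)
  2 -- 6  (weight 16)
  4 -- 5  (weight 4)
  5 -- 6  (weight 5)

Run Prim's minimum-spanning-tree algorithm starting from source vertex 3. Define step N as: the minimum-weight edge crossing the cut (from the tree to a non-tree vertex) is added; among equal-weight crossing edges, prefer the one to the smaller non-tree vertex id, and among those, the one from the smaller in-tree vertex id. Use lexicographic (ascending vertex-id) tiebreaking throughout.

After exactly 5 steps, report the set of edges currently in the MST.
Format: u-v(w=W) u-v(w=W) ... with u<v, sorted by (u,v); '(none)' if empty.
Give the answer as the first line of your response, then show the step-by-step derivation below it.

0-3(w=8) 0-4(w=2) 0-5(w=2) 1-2(w=3) 2-4(w=5)

step 1: add edge 0-3 (w=8); MST = {0-3(w=8)}
step 2: add edge 0-4 (w=2); MST = {0-3(w=8) 0-4(w=2)}
step 3: add edge 0-5 (w=2); MST = {0-3(w=8) 0-4(w=2) 0-5(w=2)}
step 4: add edge 2-4 (w=5); MST = {0-3(w=8) 0-4(w=2) 0-5(w=2) 2-4(w=5)}
step 5: add edge 1-2 (w=3); MST = {0-3(w=8) 0-4(w=2) 0-5(w=2) 1-2(w=3) 2-4(w=5)}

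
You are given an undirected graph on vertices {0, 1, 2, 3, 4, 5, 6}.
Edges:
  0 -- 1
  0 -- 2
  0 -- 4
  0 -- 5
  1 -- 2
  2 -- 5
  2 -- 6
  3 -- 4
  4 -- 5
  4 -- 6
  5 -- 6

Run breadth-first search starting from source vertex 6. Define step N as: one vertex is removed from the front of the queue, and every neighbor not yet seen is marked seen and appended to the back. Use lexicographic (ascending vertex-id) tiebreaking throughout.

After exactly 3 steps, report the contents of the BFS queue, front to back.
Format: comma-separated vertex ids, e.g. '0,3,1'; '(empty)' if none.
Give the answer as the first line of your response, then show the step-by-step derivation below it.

5,0,1,3

step 1: dequeue 6; queue=[2,4,5]; order=6
step 2: dequeue 2; queue=[4,5,0,1]; order=6,2
step 3: dequeue 4; queue=[5,0,1,3]; order=6,2,4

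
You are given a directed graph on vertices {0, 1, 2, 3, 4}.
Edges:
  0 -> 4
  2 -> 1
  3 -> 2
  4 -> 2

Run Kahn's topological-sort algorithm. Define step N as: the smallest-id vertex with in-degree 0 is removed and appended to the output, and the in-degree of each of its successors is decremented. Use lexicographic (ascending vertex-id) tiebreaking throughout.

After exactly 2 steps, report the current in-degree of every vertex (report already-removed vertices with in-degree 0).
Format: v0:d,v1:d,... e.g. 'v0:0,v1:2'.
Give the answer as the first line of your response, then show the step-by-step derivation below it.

v0:0,v1:1,v2:1,v3:0,v4:0

step 1: output 0; order=[0]; indeg=(0,1,2,0,0)
step 2: output 3; order=[0,3]; indeg=(0,1,1,0,0)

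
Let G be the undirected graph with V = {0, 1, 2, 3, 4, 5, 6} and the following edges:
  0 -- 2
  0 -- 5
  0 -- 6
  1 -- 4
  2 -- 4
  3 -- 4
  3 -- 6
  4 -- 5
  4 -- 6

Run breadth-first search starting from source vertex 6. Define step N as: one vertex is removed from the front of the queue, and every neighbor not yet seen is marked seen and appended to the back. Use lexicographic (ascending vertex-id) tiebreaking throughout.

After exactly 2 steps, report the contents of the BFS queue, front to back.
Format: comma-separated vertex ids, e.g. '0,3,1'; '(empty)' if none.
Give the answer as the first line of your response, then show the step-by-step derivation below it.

3,4,2,5

step 1: dequeue 6; queue=[0,3,4]; order=6
step 2: dequeue 0; queue=[3,4,2,5]; order=6,0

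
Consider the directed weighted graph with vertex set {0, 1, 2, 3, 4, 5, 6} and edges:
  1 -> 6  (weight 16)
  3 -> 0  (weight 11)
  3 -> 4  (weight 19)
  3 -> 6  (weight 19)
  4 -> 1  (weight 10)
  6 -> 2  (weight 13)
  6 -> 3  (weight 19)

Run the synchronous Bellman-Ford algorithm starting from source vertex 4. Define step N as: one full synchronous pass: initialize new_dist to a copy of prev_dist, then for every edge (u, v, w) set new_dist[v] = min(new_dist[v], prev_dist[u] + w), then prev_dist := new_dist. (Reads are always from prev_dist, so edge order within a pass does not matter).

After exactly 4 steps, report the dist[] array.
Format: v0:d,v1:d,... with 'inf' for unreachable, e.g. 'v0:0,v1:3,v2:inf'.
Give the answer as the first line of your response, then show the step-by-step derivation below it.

v0:56,v1:10,v2:39,v3:45,v4:0,v5:inf,v6:26

step 1: dist = v0:inf,v1:10,v2:inf,v3:inf,v4:0,v5:inf,v6:inf
step 2: dist = v0:inf,v1:10,v2:inf,v3:inf,v4:0,v5:inf,v6:26
step 3: dist = v0:inf,v1:10,v2:39,v3:45,v4:0,v5:inf,v6:26
step 4: dist = v0:56,v1:10,v2:39,v3:45,v4:0,v5:inf,v6:26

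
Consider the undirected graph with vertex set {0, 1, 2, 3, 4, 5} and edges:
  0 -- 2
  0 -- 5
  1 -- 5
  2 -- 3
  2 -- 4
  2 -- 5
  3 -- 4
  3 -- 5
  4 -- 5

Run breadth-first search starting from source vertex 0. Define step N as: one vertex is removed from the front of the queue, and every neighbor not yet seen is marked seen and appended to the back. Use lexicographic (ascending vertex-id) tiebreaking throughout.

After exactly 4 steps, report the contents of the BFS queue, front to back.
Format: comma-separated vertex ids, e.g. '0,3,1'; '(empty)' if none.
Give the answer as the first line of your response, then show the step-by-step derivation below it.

4,1

step 1: dequeue 0; queue=[2,5]; order=0
step 2: dequeue 2; queue=[5,3,4]; order=0,2
step 3: dequeue 5; queue=[3,4,1]; order=0,2,5
step 4: dequeue 3; queue=[4,1]; order=0,2,5,3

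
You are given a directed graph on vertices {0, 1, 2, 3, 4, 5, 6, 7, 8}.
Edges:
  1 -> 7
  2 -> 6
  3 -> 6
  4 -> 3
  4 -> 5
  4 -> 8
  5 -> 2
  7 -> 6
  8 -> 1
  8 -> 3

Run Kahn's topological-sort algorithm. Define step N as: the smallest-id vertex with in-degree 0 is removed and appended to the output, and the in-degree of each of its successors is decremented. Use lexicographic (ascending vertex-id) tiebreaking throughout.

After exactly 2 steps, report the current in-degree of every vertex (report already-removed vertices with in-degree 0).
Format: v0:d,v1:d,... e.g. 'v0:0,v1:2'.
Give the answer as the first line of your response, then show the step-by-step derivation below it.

v0:0,v1:1,v2:1,v3:1,v4:0,v5:0,v6:3,v7:1,v8:0

step 1: output 0; order=[0]; indeg=(0,1,1,2,0,1,3,1,1)
step 2: output 4; order=[0,4]; indeg=(0,1,1,1,0,0,3,1,0)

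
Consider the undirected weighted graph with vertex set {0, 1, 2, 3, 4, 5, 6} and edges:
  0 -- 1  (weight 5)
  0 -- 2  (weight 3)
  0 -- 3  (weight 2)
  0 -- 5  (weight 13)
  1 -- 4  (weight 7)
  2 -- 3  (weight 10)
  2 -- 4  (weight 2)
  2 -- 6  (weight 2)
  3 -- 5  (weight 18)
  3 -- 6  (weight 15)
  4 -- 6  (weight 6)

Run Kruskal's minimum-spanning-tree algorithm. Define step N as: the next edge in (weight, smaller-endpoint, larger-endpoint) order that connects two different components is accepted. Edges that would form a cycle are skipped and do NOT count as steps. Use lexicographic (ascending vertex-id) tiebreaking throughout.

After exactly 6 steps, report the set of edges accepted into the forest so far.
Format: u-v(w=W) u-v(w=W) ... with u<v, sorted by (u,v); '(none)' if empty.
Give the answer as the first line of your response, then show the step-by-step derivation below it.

0-1(w=5) 0-2(w=3) 0-3(w=2) 0-5(w=13) 2-4(w=2) 2-6(w=2)

step 1: add edge 0-3 (w=2); MST = {0-3(w=2)}
step 2: add edge 2-4 (w=2); MST = {0-3(w=2) 2-4(w=2)}
step 3: add edge 2-6 (w=2); MST = {0-3(w=2) 2-4(w=2) 2-6(w=2)}
step 4: add edge 0-2 (w=3); MST = {0-2(w=3) 0-3(w=2) 2-4(w=2) 2-6(w=2)}
step 5: add edge 0-1 (w=5); MST = {0-1(w=5) 0-2(w=3) 0-3(w=2) 2-4(w=2) 2-6(w=2)}
step 6: add edge 0-5 (w=13); MST = {0-1(w=5) 0-2(w=3) 0-3(w=2) 0-5(w=13) 2-4(w=2) 2-6(w=2)}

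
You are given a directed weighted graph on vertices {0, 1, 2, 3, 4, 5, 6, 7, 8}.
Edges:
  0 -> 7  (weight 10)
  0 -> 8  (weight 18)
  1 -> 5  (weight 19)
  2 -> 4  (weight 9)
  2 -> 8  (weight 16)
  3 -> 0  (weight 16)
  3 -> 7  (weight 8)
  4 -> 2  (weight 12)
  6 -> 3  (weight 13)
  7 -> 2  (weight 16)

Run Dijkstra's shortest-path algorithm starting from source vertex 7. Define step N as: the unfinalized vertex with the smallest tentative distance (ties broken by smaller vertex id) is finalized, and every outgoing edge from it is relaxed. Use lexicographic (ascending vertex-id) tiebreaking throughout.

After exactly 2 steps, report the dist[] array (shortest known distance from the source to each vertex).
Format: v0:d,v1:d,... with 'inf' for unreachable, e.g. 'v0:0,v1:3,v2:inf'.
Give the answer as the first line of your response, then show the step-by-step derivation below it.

v0:inf,v1:inf,v2:16,v3:inf,v4:25,v5:inf,v6:inf,v7:0,v8:32

step 1: dist = v0:inf,v1:inf,v2:16,v3:inf,v4:inf,v5:inf,v6:inf,v7:0,v8:inf
step 2: dist = v0:inf,v1:inf,v2:16,v3:inf,v4:25,v5:inf,v6:inf,v7:0,v8:32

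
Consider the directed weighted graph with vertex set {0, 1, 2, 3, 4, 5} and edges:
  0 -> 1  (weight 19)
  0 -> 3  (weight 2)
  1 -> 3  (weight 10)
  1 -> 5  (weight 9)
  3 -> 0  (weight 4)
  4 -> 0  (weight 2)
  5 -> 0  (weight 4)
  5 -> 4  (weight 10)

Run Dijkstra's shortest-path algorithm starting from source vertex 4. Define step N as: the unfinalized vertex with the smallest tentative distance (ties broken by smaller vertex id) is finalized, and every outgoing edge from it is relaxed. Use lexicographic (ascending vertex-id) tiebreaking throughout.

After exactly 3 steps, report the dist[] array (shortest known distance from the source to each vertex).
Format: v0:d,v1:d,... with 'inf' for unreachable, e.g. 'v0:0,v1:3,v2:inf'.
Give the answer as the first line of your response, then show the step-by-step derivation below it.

v0:2,v1:21,v2:inf,v3:4,v4:0,v5:inf

step 1: dist = v0:2,v1:inf,v2:inf,v3:inf,v4:0,v5:inf
step 2: dist = v0:2,v1:21,v2:inf,v3:4,v4:0,v5:inf
step 3: dist = v0:2,v1:21,v2:inf,v3:4,v4:0,v5:inf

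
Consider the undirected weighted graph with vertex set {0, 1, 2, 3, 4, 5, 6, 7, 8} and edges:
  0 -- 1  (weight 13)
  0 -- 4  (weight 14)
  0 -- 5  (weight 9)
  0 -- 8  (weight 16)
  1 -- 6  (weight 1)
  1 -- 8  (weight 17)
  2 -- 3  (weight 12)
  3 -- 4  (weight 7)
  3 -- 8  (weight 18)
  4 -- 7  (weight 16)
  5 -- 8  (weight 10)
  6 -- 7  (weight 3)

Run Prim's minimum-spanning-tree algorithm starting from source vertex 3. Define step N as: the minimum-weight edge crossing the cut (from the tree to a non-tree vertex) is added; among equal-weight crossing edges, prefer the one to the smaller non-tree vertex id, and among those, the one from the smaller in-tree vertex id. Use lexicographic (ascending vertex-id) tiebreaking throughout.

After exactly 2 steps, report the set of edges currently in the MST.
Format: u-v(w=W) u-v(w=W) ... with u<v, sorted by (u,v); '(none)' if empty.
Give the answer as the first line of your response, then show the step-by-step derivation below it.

2-3(w=12) 3-4(w=7)

step 1: add edge 3-4 (w=7); MST = {3-4(w=7)}
step 2: add edge 2-3 (w=12); MST = {2-3(w=12) 3-4(w=7)}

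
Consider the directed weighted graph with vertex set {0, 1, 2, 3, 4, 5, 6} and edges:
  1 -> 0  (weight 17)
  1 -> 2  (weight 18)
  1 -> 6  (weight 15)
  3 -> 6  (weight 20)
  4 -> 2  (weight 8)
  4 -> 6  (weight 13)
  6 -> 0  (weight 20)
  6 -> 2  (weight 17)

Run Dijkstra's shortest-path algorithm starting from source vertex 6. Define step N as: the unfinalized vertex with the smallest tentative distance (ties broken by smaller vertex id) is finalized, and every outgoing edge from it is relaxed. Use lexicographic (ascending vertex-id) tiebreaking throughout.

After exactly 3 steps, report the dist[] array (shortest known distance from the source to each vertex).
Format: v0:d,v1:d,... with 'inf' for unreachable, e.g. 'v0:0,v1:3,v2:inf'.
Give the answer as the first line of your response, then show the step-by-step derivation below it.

v0:20,v1:inf,v2:17,v3:inf,v4:inf,v5:inf,v6:0

step 1: dist = v0:20,v1:inf,v2:17,v3:inf,v4:inf,v5:inf,v6:0
step 2: dist = v0:20,v1:inf,v2:17,v3:inf,v4:inf,v5:inf,v6:0
step 3: dist = v0:20,v1:inf,v2:17,v3:inf,v4:inf,v5:inf,v6:0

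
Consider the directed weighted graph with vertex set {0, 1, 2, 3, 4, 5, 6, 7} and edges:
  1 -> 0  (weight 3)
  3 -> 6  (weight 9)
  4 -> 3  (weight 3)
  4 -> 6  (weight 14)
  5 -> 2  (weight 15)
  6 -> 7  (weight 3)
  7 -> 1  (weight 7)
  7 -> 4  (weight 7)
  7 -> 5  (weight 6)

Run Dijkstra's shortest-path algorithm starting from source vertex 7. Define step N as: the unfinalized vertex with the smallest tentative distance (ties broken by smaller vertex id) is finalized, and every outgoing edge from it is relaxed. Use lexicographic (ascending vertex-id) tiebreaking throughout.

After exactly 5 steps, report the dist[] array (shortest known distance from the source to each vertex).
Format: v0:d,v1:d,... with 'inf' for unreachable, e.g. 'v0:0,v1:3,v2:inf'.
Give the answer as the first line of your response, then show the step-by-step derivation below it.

v0:10,v1:7,v2:21,v3:10,v4:7,v5:6,v6:21,v7:0

step 1: dist = v0:inf,v1:7,v2:inf,v3:inf,v4:7,v5:6,v6:inf,v7:0
step 2: dist = v0:inf,v1:7,v2:21,v3:inf,v4:7,v5:6,v6:inf,v7:0
step 3: dist = v0:10,v1:7,v2:21,v3:inf,v4:7,v5:6,v6:inf,v7:0
step 4: dist = v0:10,v1:7,v2:21,v3:10,v4:7,v5:6,v6:21,v7:0
step 5: dist = v0:10,v1:7,v2:21,v3:10,v4:7,v5:6,v6:21,v7:0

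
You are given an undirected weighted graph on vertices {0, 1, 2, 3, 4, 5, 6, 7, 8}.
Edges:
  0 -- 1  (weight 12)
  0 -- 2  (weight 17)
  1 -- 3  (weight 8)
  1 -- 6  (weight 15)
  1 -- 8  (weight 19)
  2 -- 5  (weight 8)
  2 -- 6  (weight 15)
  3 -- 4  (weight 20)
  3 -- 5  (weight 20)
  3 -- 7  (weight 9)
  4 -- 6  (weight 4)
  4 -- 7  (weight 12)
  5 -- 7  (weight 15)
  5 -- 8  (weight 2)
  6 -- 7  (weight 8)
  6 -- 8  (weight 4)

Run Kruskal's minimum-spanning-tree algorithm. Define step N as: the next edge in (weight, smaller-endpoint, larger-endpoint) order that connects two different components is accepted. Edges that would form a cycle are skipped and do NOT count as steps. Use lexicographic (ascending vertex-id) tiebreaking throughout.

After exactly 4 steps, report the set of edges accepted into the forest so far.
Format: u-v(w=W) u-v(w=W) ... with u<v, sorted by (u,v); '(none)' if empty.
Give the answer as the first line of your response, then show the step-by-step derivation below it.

1-3(w=8) 4-6(w=4) 5-8(w=2) 6-8(w=4)

step 1: add edge 5-8 (w=2); MST = {5-8(w=2)}
step 2: add edge 4-6 (w=4); MST = {4-6(w=4) 5-8(w=2)}
step 3: add edge 6-8 (w=4); MST = {4-6(w=4) 5-8(w=2) 6-8(w=4)}
step 4: add edge 1-3 (w=8); MST = {1-3(w=8) 4-6(w=4) 5-8(w=2) 6-8(w=4)}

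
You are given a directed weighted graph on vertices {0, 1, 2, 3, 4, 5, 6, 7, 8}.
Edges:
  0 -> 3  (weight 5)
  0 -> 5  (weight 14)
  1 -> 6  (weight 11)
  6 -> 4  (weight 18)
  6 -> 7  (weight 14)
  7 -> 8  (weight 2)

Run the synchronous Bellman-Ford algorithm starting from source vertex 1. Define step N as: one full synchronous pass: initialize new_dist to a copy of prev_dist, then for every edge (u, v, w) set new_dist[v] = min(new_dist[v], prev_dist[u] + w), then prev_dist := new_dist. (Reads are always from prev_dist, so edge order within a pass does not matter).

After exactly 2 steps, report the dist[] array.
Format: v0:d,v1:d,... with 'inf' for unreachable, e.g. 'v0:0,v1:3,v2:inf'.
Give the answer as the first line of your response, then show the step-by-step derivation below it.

v0:inf,v1:0,v2:inf,v3:inf,v4:29,v5:inf,v6:11,v7:25,v8:inf

step 1: dist = v0:inf,v1:0,v2:inf,v3:inf,v4:inf,v5:inf,v6:11,v7:inf,v8:inf
step 2: dist = v0:inf,v1:0,v2:inf,v3:inf,v4:29,v5:inf,v6:11,v7:25,v8:inf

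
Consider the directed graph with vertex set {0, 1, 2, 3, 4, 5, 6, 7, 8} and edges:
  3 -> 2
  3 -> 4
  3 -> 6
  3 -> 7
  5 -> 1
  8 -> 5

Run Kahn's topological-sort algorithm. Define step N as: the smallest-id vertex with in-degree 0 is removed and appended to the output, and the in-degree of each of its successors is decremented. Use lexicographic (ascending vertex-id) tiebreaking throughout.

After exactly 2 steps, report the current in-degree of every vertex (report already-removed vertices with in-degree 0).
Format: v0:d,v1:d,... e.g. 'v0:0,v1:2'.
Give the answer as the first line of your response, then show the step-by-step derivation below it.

v0:0,v1:1,v2:0,v3:0,v4:0,v5:1,v6:0,v7:0,v8:0

step 1: output 0; order=[0]; indeg=(0,1,1,0,1,1,1,1,0)
step 2: output 3; order=[0,3]; indeg=(0,1,0,0,0,1,0,0,0)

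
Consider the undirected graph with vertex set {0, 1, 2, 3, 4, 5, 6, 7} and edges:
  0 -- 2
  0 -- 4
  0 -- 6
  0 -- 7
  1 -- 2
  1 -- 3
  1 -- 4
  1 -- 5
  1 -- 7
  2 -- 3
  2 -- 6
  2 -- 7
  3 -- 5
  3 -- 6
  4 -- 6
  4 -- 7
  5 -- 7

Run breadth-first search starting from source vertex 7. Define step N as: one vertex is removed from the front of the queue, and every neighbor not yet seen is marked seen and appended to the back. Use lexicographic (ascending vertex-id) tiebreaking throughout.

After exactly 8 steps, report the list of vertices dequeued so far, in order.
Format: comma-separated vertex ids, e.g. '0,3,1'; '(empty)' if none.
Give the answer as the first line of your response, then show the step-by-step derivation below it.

7,0,1,2,4,5,6,3

step 1: dequeue 7; queue=[0,1,2,4,5]; order=7
step 2: dequeue 0; queue=[1,2,4,5,6]; order=7,0
step 3: dequeue 1; queue=[2,4,5,6,3]; order=7,0,1
step 4: dequeue 2; queue=[4,5,6,3]; order=7,0,1,2
step 5: dequeue 4; queue=[5,6,3]; order=7,0,1,2,4
step 6: dequeue 5; queue=[6,3]; order=7,0,1,2,4,5
step 7: dequeue 6; queue=[3]; order=7,0,1,2,4,5,6
step 8: dequeue 3; queue=[(empty)]; order=7,0,1,2,4,5,6,3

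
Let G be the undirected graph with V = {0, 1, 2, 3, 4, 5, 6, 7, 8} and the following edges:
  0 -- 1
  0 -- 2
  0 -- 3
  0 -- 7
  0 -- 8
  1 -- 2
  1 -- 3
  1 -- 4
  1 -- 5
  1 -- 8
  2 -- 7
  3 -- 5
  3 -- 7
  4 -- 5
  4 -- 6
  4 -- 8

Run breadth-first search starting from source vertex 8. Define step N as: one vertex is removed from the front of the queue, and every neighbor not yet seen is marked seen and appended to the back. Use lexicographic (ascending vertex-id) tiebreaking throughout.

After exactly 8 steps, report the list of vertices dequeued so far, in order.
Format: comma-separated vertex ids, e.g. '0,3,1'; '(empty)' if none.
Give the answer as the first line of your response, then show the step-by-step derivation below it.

8,0,1,4,2,3,7,5

step 1: dequeue 8; queue=[0,1,4]; order=8
step 2: dequeue 0; queue=[1,4,2,3,7]; order=8,0
step 3: dequeue 1; queue=[4,2,3,7,5]; order=8,0,1
step 4: dequeue 4; queue=[2,3,7,5,6]; order=8,0,1,4
step 5: dequeue 2; queue=[3,7,5,6]; order=8,0,1,4,2
step 6: dequeue 3; queue=[7,5,6]; order=8,0,1,4,2,3
step 7: dequeue 7; queue=[5,6]; order=8,0,1,4,2,3,7
step 8: dequeue 5; queue=[6]; order=8,0,1,4,2,3,7,5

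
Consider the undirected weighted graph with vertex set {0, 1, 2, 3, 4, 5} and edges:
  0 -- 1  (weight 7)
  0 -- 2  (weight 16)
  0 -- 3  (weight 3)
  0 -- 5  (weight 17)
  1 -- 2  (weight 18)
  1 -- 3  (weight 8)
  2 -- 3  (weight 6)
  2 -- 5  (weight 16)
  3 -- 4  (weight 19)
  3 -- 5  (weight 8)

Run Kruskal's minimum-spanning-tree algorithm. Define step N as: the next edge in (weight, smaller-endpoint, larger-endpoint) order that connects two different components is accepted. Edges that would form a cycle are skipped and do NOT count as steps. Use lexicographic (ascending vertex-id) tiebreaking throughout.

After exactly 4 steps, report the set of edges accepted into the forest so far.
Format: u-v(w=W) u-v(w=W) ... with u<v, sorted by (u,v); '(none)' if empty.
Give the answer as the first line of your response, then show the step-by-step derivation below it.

0-1(w=7) 0-3(w=3) 2-3(w=6) 3-5(w=8)

step 1: add edge 0-3 (w=3); MST = {0-3(w=3)}
step 2: add edge 2-3 (w=6); MST = {0-3(w=3) 2-3(w=6)}
step 3: add edge 0-1 (w=7); MST = {0-1(w=7) 0-3(w=3) 2-3(w=6)}
step 4: add edge 3-5 (w=8); MST = {0-1(w=7) 0-3(w=3) 2-3(w=6) 3-5(w=8)}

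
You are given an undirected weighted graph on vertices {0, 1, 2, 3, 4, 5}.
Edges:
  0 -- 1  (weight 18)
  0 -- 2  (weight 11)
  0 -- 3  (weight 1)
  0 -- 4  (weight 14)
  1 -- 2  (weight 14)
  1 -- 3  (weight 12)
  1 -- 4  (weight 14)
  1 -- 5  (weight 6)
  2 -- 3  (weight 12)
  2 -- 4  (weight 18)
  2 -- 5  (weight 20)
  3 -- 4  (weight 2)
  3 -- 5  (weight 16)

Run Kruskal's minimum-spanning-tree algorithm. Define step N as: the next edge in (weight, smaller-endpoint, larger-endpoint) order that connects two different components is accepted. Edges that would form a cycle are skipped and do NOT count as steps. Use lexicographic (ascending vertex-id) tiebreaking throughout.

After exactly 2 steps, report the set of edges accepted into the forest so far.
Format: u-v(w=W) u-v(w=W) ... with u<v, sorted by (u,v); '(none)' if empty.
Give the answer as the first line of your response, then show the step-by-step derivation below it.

0-3(w=1) 3-4(w=2)

step 1: add edge 0-3 (w=1); MST = {0-3(w=1)}
step 2: add edge 3-4 (w=2); MST = {0-3(w=1) 3-4(w=2)}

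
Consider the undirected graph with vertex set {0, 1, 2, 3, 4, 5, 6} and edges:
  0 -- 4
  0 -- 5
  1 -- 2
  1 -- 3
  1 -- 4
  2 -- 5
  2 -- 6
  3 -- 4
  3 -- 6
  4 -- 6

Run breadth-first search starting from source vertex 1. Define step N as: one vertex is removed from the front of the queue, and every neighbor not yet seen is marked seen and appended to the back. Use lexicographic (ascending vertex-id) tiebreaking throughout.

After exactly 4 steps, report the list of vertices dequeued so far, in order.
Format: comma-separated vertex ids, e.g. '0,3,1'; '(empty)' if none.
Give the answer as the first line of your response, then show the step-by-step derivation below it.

1,2,3,4

step 1: dequeue 1; queue=[2,3,4]; order=1
step 2: dequeue 2; queue=[3,4,5,6]; order=1,2
step 3: dequeue 3; queue=[4,5,6]; order=1,2,3
step 4: dequeue 4; queue=[5,6,0]; order=1,2,3,4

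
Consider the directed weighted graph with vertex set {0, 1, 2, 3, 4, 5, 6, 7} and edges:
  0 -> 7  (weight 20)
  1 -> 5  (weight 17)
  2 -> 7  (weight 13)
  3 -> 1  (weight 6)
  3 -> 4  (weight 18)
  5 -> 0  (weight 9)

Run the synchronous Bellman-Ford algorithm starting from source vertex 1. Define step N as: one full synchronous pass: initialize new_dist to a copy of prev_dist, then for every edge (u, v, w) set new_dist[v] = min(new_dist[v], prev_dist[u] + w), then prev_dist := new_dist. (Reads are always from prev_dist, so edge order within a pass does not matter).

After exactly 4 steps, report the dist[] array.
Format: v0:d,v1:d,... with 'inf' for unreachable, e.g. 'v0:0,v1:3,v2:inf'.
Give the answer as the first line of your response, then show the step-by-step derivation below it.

v0:26,v1:0,v2:inf,v3:inf,v4:inf,v5:17,v6:inf,v7:46

step 1: dist = v0:inf,v1:0,v2:inf,v3:inf,v4:inf,v5:17,v6:inf,v7:inf
step 2: dist = v0:26,v1:0,v2:inf,v3:inf,v4:inf,v5:17,v6:inf,v7:inf
step 3: dist = v0:26,v1:0,v2:inf,v3:inf,v4:inf,v5:17,v6:inf,v7:46
step 4: dist = v0:26,v1:0,v2:inf,v3:inf,v4:inf,v5:17,v6:inf,v7:46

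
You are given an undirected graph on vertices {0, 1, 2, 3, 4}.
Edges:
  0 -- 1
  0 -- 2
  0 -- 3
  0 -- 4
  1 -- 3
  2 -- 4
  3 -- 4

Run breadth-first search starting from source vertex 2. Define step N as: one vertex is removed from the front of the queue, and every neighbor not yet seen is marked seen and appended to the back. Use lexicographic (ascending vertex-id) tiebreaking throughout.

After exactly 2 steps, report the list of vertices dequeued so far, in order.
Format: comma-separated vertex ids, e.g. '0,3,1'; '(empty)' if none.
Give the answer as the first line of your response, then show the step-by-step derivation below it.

2,0

step 1: dequeue 2; queue=[0,4]; order=2
step 2: dequeue 0; queue=[4,1,3]; order=2,0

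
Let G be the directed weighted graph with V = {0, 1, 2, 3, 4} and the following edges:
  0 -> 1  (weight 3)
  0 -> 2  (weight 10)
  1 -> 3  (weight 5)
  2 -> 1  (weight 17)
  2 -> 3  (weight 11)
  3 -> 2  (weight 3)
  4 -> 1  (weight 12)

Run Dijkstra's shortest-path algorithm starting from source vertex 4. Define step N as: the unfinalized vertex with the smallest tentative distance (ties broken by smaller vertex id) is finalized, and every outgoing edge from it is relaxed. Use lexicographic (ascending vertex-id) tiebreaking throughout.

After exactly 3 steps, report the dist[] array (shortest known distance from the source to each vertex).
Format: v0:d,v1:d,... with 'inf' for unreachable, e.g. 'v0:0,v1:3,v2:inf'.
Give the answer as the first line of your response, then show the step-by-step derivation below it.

v0:inf,v1:12,v2:20,v3:17,v4:0

step 1: dist = v0:inf,v1:12,v2:inf,v3:inf,v4:0
step 2: dist = v0:inf,v1:12,v2:inf,v3:17,v4:0
step 3: dist = v0:inf,v1:12,v2:20,v3:17,v4:0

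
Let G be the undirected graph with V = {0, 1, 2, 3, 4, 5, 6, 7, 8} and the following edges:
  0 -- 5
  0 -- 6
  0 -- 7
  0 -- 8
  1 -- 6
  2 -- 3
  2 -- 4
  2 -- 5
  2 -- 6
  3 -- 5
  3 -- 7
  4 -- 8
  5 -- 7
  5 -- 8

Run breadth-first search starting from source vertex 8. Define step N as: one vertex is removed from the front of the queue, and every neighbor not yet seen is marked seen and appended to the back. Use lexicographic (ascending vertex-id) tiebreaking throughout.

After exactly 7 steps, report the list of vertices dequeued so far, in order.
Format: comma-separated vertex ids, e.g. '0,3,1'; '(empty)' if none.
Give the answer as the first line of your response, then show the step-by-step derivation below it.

8,0,4,5,6,7,2

step 1: dequeue 8; queue=[0,4,5]; order=8
step 2: dequeue 0; queue=[4,5,6,7]; order=8,0
step 3: dequeue 4; queue=[5,6,7,2]; order=8,0,4
step 4: dequeue 5; queue=[6,7,2,3]; order=8,0,4,5
step 5: dequeue 6; queue=[7,2,3,1]; order=8,0,4,5,6
step 6: dequeue 7; queue=[2,3,1]; order=8,0,4,5,6,7
step 7: dequeue 2; queue=[3,1]; order=8,0,4,5,6,7,2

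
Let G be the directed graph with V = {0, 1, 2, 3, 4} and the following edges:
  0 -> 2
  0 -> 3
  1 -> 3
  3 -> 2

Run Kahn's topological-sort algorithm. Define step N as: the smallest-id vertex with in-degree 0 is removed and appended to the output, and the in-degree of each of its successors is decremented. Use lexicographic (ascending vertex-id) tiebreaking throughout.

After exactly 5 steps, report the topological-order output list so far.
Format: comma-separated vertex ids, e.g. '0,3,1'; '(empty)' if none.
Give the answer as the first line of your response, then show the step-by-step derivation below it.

0,1,3,2,4

step 1: output 0; order=[0]; indeg=(0,0,1,1,0)
step 2: output 1; order=[0,1]; indeg=(0,0,1,0,0)
step 3: output 3; order=[0,1,3]; indeg=(0,0,0,0,0)
step 4: output 2; order=[0,1,3,2]; indeg=(0,0,0,0,0)
step 5: output 4; order=[0,1,3,2,4]; indeg=(0,0,0,0,0)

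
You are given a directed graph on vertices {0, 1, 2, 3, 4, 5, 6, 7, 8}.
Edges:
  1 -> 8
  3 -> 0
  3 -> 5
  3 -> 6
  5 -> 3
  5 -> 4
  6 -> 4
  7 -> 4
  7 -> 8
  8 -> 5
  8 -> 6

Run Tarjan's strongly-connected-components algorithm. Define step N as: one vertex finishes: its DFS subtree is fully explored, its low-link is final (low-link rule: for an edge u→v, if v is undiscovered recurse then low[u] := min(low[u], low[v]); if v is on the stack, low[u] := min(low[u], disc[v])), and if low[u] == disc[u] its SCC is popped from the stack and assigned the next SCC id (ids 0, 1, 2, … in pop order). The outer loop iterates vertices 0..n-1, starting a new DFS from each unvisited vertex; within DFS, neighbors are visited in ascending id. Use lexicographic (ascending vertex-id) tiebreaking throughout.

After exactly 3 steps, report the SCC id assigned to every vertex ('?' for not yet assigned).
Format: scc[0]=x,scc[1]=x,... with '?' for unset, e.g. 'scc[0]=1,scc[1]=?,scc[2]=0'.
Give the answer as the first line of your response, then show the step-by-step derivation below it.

scc[0]=0,scc[1]=?,scc[2]=?,scc[3]=?,scc[4]=1,scc[5]=?,scc[6]=2,scc[7]=?,scc[8]=?

step 1: low=(low[0]=0,low[1]=?,low[2]=?,low[3]=?,low[4]=?,low[5]=?,low[6]=?,low[7]=?,low[8]=?); scc=(scc[0]=0,scc[1]=?,scc[2]=?,scc[3]=?,scc[4]=?,scc[5]=?,scc[6]=?,scc[7]=?,scc[8]=?)
step 2: low=(low[0]=0,low[1]=1,low[2]=?,low[3]=3,low[4]=6,low[5]=3,low[6]=5,low[7]=?,low[8]=2); scc=(scc[0]=0,scc[1]=?,scc[2]=?,scc[3]=?,scc[4]=1,scc[5]=?,scc[6]=?,scc[7]=?,scc[8]=?)
step 3: low=(low[0]=0,low[1]=1,low[2]=?,low[3]=3,low[4]=6,low[5]=3,low[6]=5,low[7]=?,low[8]=2); scc=(scc[0]=0,scc[1]=?,scc[2]=?,scc[3]=?,scc[4]=1,scc[5]=?,scc[6]=2,scc[7]=?,scc[8]=?)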